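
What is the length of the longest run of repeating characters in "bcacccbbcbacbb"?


Input: "bcacccbbcbacbb"
Scanning for longest run:
  Position 1 ('c'): new char, reset run to 1
  Position 2 ('a'): new char, reset run to 1
  Position 3 ('c'): new char, reset run to 1
  Position 4 ('c'): continues run of 'c', length=2
  Position 5 ('c'): continues run of 'c', length=3
  Position 6 ('b'): new char, reset run to 1
  Position 7 ('b'): continues run of 'b', length=2
  Position 8 ('c'): new char, reset run to 1
  Position 9 ('b'): new char, reset run to 1
  Position 10 ('a'): new char, reset run to 1
  Position 11 ('c'): new char, reset run to 1
  Position 12 ('b'): new char, reset run to 1
  Position 13 ('b'): continues run of 'b', length=2
Longest run: 'c' with length 3

3


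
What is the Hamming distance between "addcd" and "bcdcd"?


Comparing "addcd" and "bcdcd" position by position:
  Position 0: 'a' vs 'b' => differ
  Position 1: 'd' vs 'c' => differ
  Position 2: 'd' vs 'd' => same
  Position 3: 'c' vs 'c' => same
  Position 4: 'd' vs 'd' => same
Total differences (Hamming distance): 2

2


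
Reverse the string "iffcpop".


Input: iffcpop
Reading characters right to left:
  Position 6: 'p'
  Position 5: 'o'
  Position 4: 'p'
  Position 3: 'c'
  Position 2: 'f'
  Position 1: 'f'
  Position 0: 'i'
Reversed: popcffi

popcffi


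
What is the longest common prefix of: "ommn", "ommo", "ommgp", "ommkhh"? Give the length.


Words: ommn, ommo, ommgp, ommkhh
  Position 0: all 'o' => match
  Position 1: all 'm' => match
  Position 2: all 'm' => match
  Position 3: ('n', 'o', 'g', 'k') => mismatch, stop
LCP = "omm" (length 3)

3


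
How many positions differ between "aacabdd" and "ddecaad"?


Comparing "aacabdd" and "ddecaad" position by position:
  Position 0: 'a' vs 'd' => DIFFER
  Position 1: 'a' vs 'd' => DIFFER
  Position 2: 'c' vs 'e' => DIFFER
  Position 3: 'a' vs 'c' => DIFFER
  Position 4: 'b' vs 'a' => DIFFER
  Position 5: 'd' vs 'a' => DIFFER
  Position 6: 'd' vs 'd' => same
Positions that differ: 6

6


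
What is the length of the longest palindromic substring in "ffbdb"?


Input: "ffbdb"
Checking substrings for palindromes:
  [2:5] "bdb" (len 3) => palindrome
  [0:2] "ff" (len 2) => palindrome
Longest palindromic substring: "bdb" with length 3

3


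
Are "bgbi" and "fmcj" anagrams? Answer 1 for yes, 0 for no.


Strings: "bgbi", "fmcj"
Sorted first:  bbgi
Sorted second: cfjm
Differ at position 0: 'b' vs 'c' => not anagrams

0


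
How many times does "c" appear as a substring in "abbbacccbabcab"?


Searching for "c" in "abbbacccbabcab"
Scanning each position:
  Position 0: "a" => no
  Position 1: "b" => no
  Position 2: "b" => no
  Position 3: "b" => no
  Position 4: "a" => no
  Position 5: "c" => MATCH
  Position 6: "c" => MATCH
  Position 7: "c" => MATCH
  Position 8: "b" => no
  Position 9: "a" => no
  Position 10: "b" => no
  Position 11: "c" => MATCH
  Position 12: "a" => no
  Position 13: "b" => no
Total occurrences: 4

4


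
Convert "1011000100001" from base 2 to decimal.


Input: "1011000100001" in base 2
Positional expansion:
  Digit '1' (value 1) x 2^12 = 4096
  Digit '0' (value 0) x 2^11 = 0
  Digit '1' (value 1) x 2^10 = 1024
  Digit '1' (value 1) x 2^9 = 512
  Digit '0' (value 0) x 2^8 = 0
  Digit '0' (value 0) x 2^7 = 0
  Digit '0' (value 0) x 2^6 = 0
  Digit '1' (value 1) x 2^5 = 32
  Digit '0' (value 0) x 2^4 = 0
  Digit '0' (value 0) x 2^3 = 0
  Digit '0' (value 0) x 2^2 = 0
  Digit '0' (value 0) x 2^1 = 0
  Digit '1' (value 1) x 2^0 = 1
Sum = 5665

5665


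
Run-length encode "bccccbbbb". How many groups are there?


Input: bccccbbbb
Scanning for consecutive runs:
  Group 1: 'b' x 1 (positions 0-0)
  Group 2: 'c' x 4 (positions 1-4)
  Group 3: 'b' x 4 (positions 5-8)
Total groups: 3

3


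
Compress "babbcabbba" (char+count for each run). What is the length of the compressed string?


Input: babbcabbba
Runs:
  'b' x 1 => "b1"
  'a' x 1 => "a1"
  'b' x 2 => "b2"
  'c' x 1 => "c1"
  'a' x 1 => "a1"
  'b' x 3 => "b3"
  'a' x 1 => "a1"
Compressed: "b1a1b2c1a1b3a1"
Compressed length: 14

14


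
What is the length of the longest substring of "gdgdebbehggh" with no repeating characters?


Input: "gdgdebbehggh"
Sliding window (track last position of each char):
  Position 0 ('g'): window [0,0] length 1 -- new best
  Position 1 ('d'): window [0,1] length 2 -- new best
  Position 2 ('g'): repeat (last at 0), move window start to 1
  Position 2 ('g'): window [1,2] length 2
  Position 3 ('d'): repeat (last at 1), move window start to 2
  Position 3 ('d'): window [2,3] length 2
  Position 4 ('e'): window [2,4] length 3 -- new best
  Position 5 ('b'): window [2,5] length 4 -- new best
  Position 6 ('b'): repeat (last at 5), move window start to 6
  Position 6 ('b'): window [6,6] length 1
  Position 7 ('e'): window [6,7] length 2
  Position 8 ('h'): window [6,8] length 3
  Position 9 ('g'): window [6,9] length 4
  Position 10 ('g'): repeat (last at 9), move window start to 10
  Position 10 ('g'): window [10,10] length 1
  Position 11 ('h'): window [10,11] length 2
Longest substring with no repeats: "gdeb" with length 4

4


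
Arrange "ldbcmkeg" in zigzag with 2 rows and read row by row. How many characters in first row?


Zigzag "ldbcmkeg" into 2 rows:
Placing characters:
  'l' => row 0
  'd' => row 1
  'b' => row 0
  'c' => row 1
  'm' => row 0
  'k' => row 1
  'e' => row 0
  'g' => row 1
Rows:
  Row 0: "lbme"
  Row 1: "dckg"
First row length: 4

4


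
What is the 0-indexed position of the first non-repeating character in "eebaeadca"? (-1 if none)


Input: eebaeadca
Character frequencies:
  'a': 3
  'b': 1
  'c': 1
  'd': 1
  'e': 3
Scanning left to right for freq == 1:
  Position 0 ('e'): freq=3, skip
  Position 1 ('e'): freq=3, skip
  Position 2 ('b'): unique! => answer = 2

2


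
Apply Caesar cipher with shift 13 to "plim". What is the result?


Caesar cipher: shift "plim" by 13
  'p' (pos 15) + 13 = pos 2 = 'c'
  'l' (pos 11) + 13 = pos 24 = 'y'
  'i' (pos 8) + 13 = pos 21 = 'v'
  'm' (pos 12) + 13 = pos 25 = 'z'
Result: cyvz

cyvz


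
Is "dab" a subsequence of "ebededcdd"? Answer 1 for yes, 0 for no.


Check if "dab" is a subsequence of "ebededcdd"
Greedy scan:
  Position 0 ('e'): no match needed
  Position 1 ('b'): no match needed
  Position 2 ('e'): no match needed
  Position 3 ('d'): matches sub[0] = 'd'
  Position 4 ('e'): no match needed
  Position 5 ('d'): no match needed
  Position 6 ('c'): no match needed
  Position 7 ('d'): no match needed
  Position 8 ('d'): no match needed
Only matched 1/3 characters => not a subsequence

0


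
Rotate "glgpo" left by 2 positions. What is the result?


Input: "glgpo", rotate left by 2
First 2 characters: "gl"
Remaining characters: "gpo"
Concatenate remaining + first: "gpo" + "gl" = "gpogl"

gpogl


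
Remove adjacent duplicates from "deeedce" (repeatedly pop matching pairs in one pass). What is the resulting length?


Input: deeedce
Stack-based adjacent duplicate removal:
  Read 'd': push. Stack: d
  Read 'e': push. Stack: de
  Read 'e': matches stack top 'e' => pop. Stack: d
  Read 'e': push. Stack: de
  Read 'd': push. Stack: ded
  Read 'c': push. Stack: dedc
  Read 'e': push. Stack: dedce
Final stack: "dedce" (length 5)

5


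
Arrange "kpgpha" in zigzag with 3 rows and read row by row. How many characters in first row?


Zigzag "kpgpha" into 3 rows:
Placing characters:
  'k' => row 0
  'p' => row 1
  'g' => row 2
  'p' => row 1
  'h' => row 0
  'a' => row 1
Rows:
  Row 0: "kh"
  Row 1: "ppa"
  Row 2: "g"
First row length: 2

2


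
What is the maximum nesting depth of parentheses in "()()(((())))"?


Input: "()()(((())))"
Tracking depth:
  Position 0 '(': depth becomes 1
  Position 1 ')': depth becomes 0
  Position 2 '(': depth becomes 1
  Position 3 ')': depth becomes 0
  Position 4 '(': depth becomes 1
  Position 5 '(': depth becomes 2
  Position 6 '(': depth becomes 3
  Position 7 '(': depth becomes 4
  Position 8 ')': depth becomes 3
  Position 9 ')': depth becomes 2
  Position 10 ')': depth becomes 1
  Position 11 ')': depth becomes 0
Maximum depth reached: 4

4


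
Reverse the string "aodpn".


Input: aodpn
Reading characters right to left:
  Position 4: 'n'
  Position 3: 'p'
  Position 2: 'd'
  Position 1: 'o'
  Position 0: 'a'
Reversed: npdoa

npdoa


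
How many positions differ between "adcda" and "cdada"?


Comparing "adcda" and "cdada" position by position:
  Position 0: 'a' vs 'c' => DIFFER
  Position 1: 'd' vs 'd' => same
  Position 2: 'c' vs 'a' => DIFFER
  Position 3: 'd' vs 'd' => same
  Position 4: 'a' vs 'a' => same
Positions that differ: 2

2


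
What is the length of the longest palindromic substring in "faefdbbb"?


Input: "faefdbbb"
Checking substrings for palindromes:
  [5:8] "bbb" (len 3) => palindrome
  [5:7] "bb" (len 2) => palindrome
  [6:8] "bb" (len 2) => palindrome
Longest palindromic substring: "bbb" with length 3

3


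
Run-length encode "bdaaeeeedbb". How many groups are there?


Input: bdaaeeeedbb
Scanning for consecutive runs:
  Group 1: 'b' x 1 (positions 0-0)
  Group 2: 'd' x 1 (positions 1-1)
  Group 3: 'a' x 2 (positions 2-3)
  Group 4: 'e' x 4 (positions 4-7)
  Group 5: 'd' x 1 (positions 8-8)
  Group 6: 'b' x 2 (positions 9-10)
Total groups: 6

6


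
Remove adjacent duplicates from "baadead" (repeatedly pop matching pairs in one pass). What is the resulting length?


Input: baadead
Stack-based adjacent duplicate removal:
  Read 'b': push. Stack: b
  Read 'a': push. Stack: ba
  Read 'a': matches stack top 'a' => pop. Stack: b
  Read 'd': push. Stack: bd
  Read 'e': push. Stack: bde
  Read 'a': push. Stack: bdea
  Read 'd': push. Stack: bdead
Final stack: "bdead" (length 5)

5


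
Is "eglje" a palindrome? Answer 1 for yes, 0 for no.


Input: eglje
Reversed: ejlge
  Compare pos 0 ('e') with pos 4 ('e'): match
  Compare pos 1 ('g') with pos 3 ('j'): MISMATCH
Result: not a palindrome

0


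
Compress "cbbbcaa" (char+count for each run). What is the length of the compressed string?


Input: cbbbcaa
Runs:
  'c' x 1 => "c1"
  'b' x 3 => "b3"
  'c' x 1 => "c1"
  'a' x 2 => "a2"
Compressed: "c1b3c1a2"
Compressed length: 8

8


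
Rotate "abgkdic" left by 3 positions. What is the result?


Input: "abgkdic", rotate left by 3
First 3 characters: "abg"
Remaining characters: "kdic"
Concatenate remaining + first: "kdic" + "abg" = "kdicabg"

kdicabg


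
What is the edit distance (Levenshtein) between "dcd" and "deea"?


Computing edit distance: "dcd" -> "deea"
DP table:
           d    e    e    a
      0    1    2    3    4
  d   1    0    1    2    3
  c   2    1    1    2    3
  d   3    2    2    2    3
Edit distance = dp[3][4] = 3

3


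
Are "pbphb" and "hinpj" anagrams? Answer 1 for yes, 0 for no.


Strings: "pbphb", "hinpj"
Sorted first:  bbhpp
Sorted second: hijnp
Differ at position 0: 'b' vs 'h' => not anagrams

0


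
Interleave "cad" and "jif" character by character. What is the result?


Interleaving "cad" and "jif":
  Position 0: 'c' from first, 'j' from second => "cj"
  Position 1: 'a' from first, 'i' from second => "ai"
  Position 2: 'd' from first, 'f' from second => "df"
Result: cjaidf

cjaidf


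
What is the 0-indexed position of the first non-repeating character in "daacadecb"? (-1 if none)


Input: daacadecb
Character frequencies:
  'a': 3
  'b': 1
  'c': 2
  'd': 2
  'e': 1
Scanning left to right for freq == 1:
  Position 0 ('d'): freq=2, skip
  Position 1 ('a'): freq=3, skip
  Position 2 ('a'): freq=3, skip
  Position 3 ('c'): freq=2, skip
  Position 4 ('a'): freq=3, skip
  Position 5 ('d'): freq=2, skip
  Position 6 ('e'): unique! => answer = 6

6


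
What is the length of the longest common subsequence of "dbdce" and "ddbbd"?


LCS of "dbdce" and "ddbbd"
DP table:
           d    d    b    b    d
      0    0    0    0    0    0
  d   0    1    1    1    1    1
  b   0    1    1    2    2    2
  d   0    1    2    2    2    3
  c   0    1    2    2    2    3
  e   0    1    2    2    2    3
LCS length = dp[5][5] = 3

3


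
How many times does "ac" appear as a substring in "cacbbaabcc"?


Searching for "ac" in "cacbbaabcc"
Scanning each position:
  Position 0: "ca" => no
  Position 1: "ac" => MATCH
  Position 2: "cb" => no
  Position 3: "bb" => no
  Position 4: "ba" => no
  Position 5: "aa" => no
  Position 6: "ab" => no
  Position 7: "bc" => no
  Position 8: "cc" => no
Total occurrences: 1

1


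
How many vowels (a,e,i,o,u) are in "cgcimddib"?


Input: cgcimddib
Checking each character:
  'c' at position 0: consonant
  'g' at position 1: consonant
  'c' at position 2: consonant
  'i' at position 3: vowel (running total: 1)
  'm' at position 4: consonant
  'd' at position 5: consonant
  'd' at position 6: consonant
  'i' at position 7: vowel (running total: 2)
  'b' at position 8: consonant
Total vowels: 2

2


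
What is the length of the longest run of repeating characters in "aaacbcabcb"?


Input: "aaacbcabcb"
Scanning for longest run:
  Position 1 ('a'): continues run of 'a', length=2
  Position 2 ('a'): continues run of 'a', length=3
  Position 3 ('c'): new char, reset run to 1
  Position 4 ('b'): new char, reset run to 1
  Position 5 ('c'): new char, reset run to 1
  Position 6 ('a'): new char, reset run to 1
  Position 7 ('b'): new char, reset run to 1
  Position 8 ('c'): new char, reset run to 1
  Position 9 ('b'): new char, reset run to 1
Longest run: 'a' with length 3

3


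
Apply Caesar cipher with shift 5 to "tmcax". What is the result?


Caesar cipher: shift "tmcax" by 5
  't' (pos 19) + 5 = pos 24 = 'y'
  'm' (pos 12) + 5 = pos 17 = 'r'
  'c' (pos 2) + 5 = pos 7 = 'h'
  'a' (pos 0) + 5 = pos 5 = 'f'
  'x' (pos 23) + 5 = pos 2 = 'c'
Result: yrhfc

yrhfc


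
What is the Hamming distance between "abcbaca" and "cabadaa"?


Comparing "abcbaca" and "cabadaa" position by position:
  Position 0: 'a' vs 'c' => differ
  Position 1: 'b' vs 'a' => differ
  Position 2: 'c' vs 'b' => differ
  Position 3: 'b' vs 'a' => differ
  Position 4: 'a' vs 'd' => differ
  Position 5: 'c' vs 'a' => differ
  Position 6: 'a' vs 'a' => same
Total differences (Hamming distance): 6

6


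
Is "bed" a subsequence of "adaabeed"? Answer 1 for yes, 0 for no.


Check if "bed" is a subsequence of "adaabeed"
Greedy scan:
  Position 0 ('a'): no match needed
  Position 1 ('d'): no match needed
  Position 2 ('a'): no match needed
  Position 3 ('a'): no match needed
  Position 4 ('b'): matches sub[0] = 'b'
  Position 5 ('e'): matches sub[1] = 'e'
  Position 6 ('e'): no match needed
  Position 7 ('d'): matches sub[2] = 'd'
All 3 characters matched => is a subsequence

1


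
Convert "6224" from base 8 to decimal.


Input: "6224" in base 8
Positional expansion:
  Digit '6' (value 6) x 8^3 = 3072
  Digit '2' (value 2) x 8^2 = 128
  Digit '2' (value 2) x 8^1 = 16
  Digit '4' (value 4) x 8^0 = 4
Sum = 3220

3220


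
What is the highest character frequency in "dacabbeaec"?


Input: dacabbeaec
Character counts:
  'a': 3
  'b': 2
  'c': 2
  'd': 1
  'e': 2
Maximum frequency: 3

3


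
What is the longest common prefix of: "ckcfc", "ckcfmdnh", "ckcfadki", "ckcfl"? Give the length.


Words: ckcfc, ckcfmdnh, ckcfadki, ckcfl
  Position 0: all 'c' => match
  Position 1: all 'k' => match
  Position 2: all 'c' => match
  Position 3: all 'f' => match
  Position 4: ('c', 'm', 'a', 'l') => mismatch, stop
LCP = "ckcf" (length 4)

4


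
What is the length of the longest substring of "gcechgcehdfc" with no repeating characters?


Input: "gcechgcehdfc"
Sliding window (track last position of each char):
  Position 0 ('g'): window [0,0] length 1 -- new best
  Position 1 ('c'): window [0,1] length 2 -- new best
  Position 2 ('e'): window [0,2] length 3 -- new best
  Position 3 ('c'): repeat (last at 1), move window start to 2
  Position 3 ('c'): window [2,3] length 2
  Position 4 ('h'): window [2,4] length 3
  Position 5 ('g'): window [2,5] length 4 -- new best
  Position 6 ('c'): repeat (last at 3), move window start to 4
  Position 6 ('c'): window [4,6] length 3
  Position 7 ('e'): window [4,7] length 4
  Position 8 ('h'): repeat (last at 4), move window start to 5
  Position 8 ('h'): window [5,8] length 4
  Position 9 ('d'): window [5,9] length 5 -- new best
  Position 10 ('f'): window [5,10] length 6 -- new best
  Position 11 ('c'): repeat (last at 6), move window start to 7
  Position 11 ('c'): window [7,11] length 5
Longest substring with no repeats: "gcehdf" with length 6

6


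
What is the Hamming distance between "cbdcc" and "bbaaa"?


Comparing "cbdcc" and "bbaaa" position by position:
  Position 0: 'c' vs 'b' => differ
  Position 1: 'b' vs 'b' => same
  Position 2: 'd' vs 'a' => differ
  Position 3: 'c' vs 'a' => differ
  Position 4: 'c' vs 'a' => differ
Total differences (Hamming distance): 4

4


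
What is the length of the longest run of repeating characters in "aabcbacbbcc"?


Input: "aabcbacbbcc"
Scanning for longest run:
  Position 1 ('a'): continues run of 'a', length=2
  Position 2 ('b'): new char, reset run to 1
  Position 3 ('c'): new char, reset run to 1
  Position 4 ('b'): new char, reset run to 1
  Position 5 ('a'): new char, reset run to 1
  Position 6 ('c'): new char, reset run to 1
  Position 7 ('b'): new char, reset run to 1
  Position 8 ('b'): continues run of 'b', length=2
  Position 9 ('c'): new char, reset run to 1
  Position 10 ('c'): continues run of 'c', length=2
Longest run: 'a' with length 2

2


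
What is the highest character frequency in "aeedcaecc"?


Input: aeedcaecc
Character counts:
  'a': 2
  'c': 3
  'd': 1
  'e': 3
Maximum frequency: 3

3


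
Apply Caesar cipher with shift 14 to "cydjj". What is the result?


Caesar cipher: shift "cydjj" by 14
  'c' (pos 2) + 14 = pos 16 = 'q'
  'y' (pos 24) + 14 = pos 12 = 'm'
  'd' (pos 3) + 14 = pos 17 = 'r'
  'j' (pos 9) + 14 = pos 23 = 'x'
  'j' (pos 9) + 14 = pos 23 = 'x'
Result: qmrxx

qmrxx


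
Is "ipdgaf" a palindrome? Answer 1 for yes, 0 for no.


Input: ipdgaf
Reversed: fagdpi
  Compare pos 0 ('i') with pos 5 ('f'): MISMATCH
  Compare pos 1 ('p') with pos 4 ('a'): MISMATCH
  Compare pos 2 ('d') with pos 3 ('g'): MISMATCH
Result: not a palindrome

0


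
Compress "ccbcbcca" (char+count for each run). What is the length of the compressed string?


Input: ccbcbcca
Runs:
  'c' x 2 => "c2"
  'b' x 1 => "b1"
  'c' x 1 => "c1"
  'b' x 1 => "b1"
  'c' x 2 => "c2"
  'a' x 1 => "a1"
Compressed: "c2b1c1b1c2a1"
Compressed length: 12

12


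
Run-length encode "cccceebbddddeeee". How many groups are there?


Input: cccceebbddddeeee
Scanning for consecutive runs:
  Group 1: 'c' x 4 (positions 0-3)
  Group 2: 'e' x 2 (positions 4-5)
  Group 3: 'b' x 2 (positions 6-7)
  Group 4: 'd' x 4 (positions 8-11)
  Group 5: 'e' x 4 (positions 12-15)
Total groups: 5

5


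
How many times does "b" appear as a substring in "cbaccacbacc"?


Searching for "b" in "cbaccacbacc"
Scanning each position:
  Position 0: "c" => no
  Position 1: "b" => MATCH
  Position 2: "a" => no
  Position 3: "c" => no
  Position 4: "c" => no
  Position 5: "a" => no
  Position 6: "c" => no
  Position 7: "b" => MATCH
  Position 8: "a" => no
  Position 9: "c" => no
  Position 10: "c" => no
Total occurrences: 2

2


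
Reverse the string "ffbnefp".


Input: ffbnefp
Reading characters right to left:
  Position 6: 'p'
  Position 5: 'f'
  Position 4: 'e'
  Position 3: 'n'
  Position 2: 'b'
  Position 1: 'f'
  Position 0: 'f'
Reversed: pfenbff

pfenbff


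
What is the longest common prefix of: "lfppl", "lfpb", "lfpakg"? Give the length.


Words: lfppl, lfpb, lfpakg
  Position 0: all 'l' => match
  Position 1: all 'f' => match
  Position 2: all 'p' => match
  Position 3: ('p', 'b', 'a') => mismatch, stop
LCP = "lfp" (length 3)

3


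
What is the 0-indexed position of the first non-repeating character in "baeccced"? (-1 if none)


Input: baeccced
Character frequencies:
  'a': 1
  'b': 1
  'c': 3
  'd': 1
  'e': 2
Scanning left to right for freq == 1:
  Position 0 ('b'): unique! => answer = 0

0


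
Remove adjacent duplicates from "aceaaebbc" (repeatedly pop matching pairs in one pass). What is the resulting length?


Input: aceaaebbc
Stack-based adjacent duplicate removal:
  Read 'a': push. Stack: a
  Read 'c': push. Stack: ac
  Read 'e': push. Stack: ace
  Read 'a': push. Stack: acea
  Read 'a': matches stack top 'a' => pop. Stack: ace
  Read 'e': matches stack top 'e' => pop. Stack: ac
  Read 'b': push. Stack: acb
  Read 'b': matches stack top 'b' => pop. Stack: ac
  Read 'c': matches stack top 'c' => pop. Stack: a
Final stack: "a" (length 1)

1


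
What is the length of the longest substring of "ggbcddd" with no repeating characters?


Input: "ggbcddd"
Sliding window (track last position of each char):
  Position 0 ('g'): window [0,0] length 1 -- new best
  Position 1 ('g'): repeat (last at 0), move window start to 1
  Position 1 ('g'): window [1,1] length 1
  Position 2 ('b'): window [1,2] length 2 -- new best
  Position 3 ('c'): window [1,3] length 3 -- new best
  Position 4 ('d'): window [1,4] length 4 -- new best
  Position 5 ('d'): repeat (last at 4), move window start to 5
  Position 5 ('d'): window [5,5] length 1
  Position 6 ('d'): repeat (last at 5), move window start to 6
  Position 6 ('d'): window [6,6] length 1
Longest substring with no repeats: "gbcd" with length 4

4


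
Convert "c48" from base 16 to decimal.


Input: "c48" in base 16
Positional expansion:
  Digit 'c' (value 12) x 16^2 = 3072
  Digit '4' (value 4) x 16^1 = 64
  Digit '8' (value 8) x 16^0 = 8
Sum = 3144

3144


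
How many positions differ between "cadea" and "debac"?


Comparing "cadea" and "debac" position by position:
  Position 0: 'c' vs 'd' => DIFFER
  Position 1: 'a' vs 'e' => DIFFER
  Position 2: 'd' vs 'b' => DIFFER
  Position 3: 'e' vs 'a' => DIFFER
  Position 4: 'a' vs 'c' => DIFFER
Positions that differ: 5

5


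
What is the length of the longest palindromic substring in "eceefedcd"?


Input: "eceefedcd"
Checking substrings for palindromes:
  [0:3] "ece" (len 3) => palindrome
  [3:6] "efe" (len 3) => palindrome
  [6:9] "dcd" (len 3) => palindrome
  [2:4] "ee" (len 2) => palindrome
Longest palindromic substring: "ece" with length 3

3


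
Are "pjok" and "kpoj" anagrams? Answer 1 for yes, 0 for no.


Strings: "pjok", "kpoj"
Sorted first:  jkop
Sorted second: jkop
Sorted forms match => anagrams

1


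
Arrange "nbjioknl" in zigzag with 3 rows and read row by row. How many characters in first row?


Zigzag "nbjioknl" into 3 rows:
Placing characters:
  'n' => row 0
  'b' => row 1
  'j' => row 2
  'i' => row 1
  'o' => row 0
  'k' => row 1
  'n' => row 2
  'l' => row 1
Rows:
  Row 0: "no"
  Row 1: "bikl"
  Row 2: "jn"
First row length: 2

2


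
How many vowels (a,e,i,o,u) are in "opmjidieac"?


Input: opmjidieac
Checking each character:
  'o' at position 0: vowel (running total: 1)
  'p' at position 1: consonant
  'm' at position 2: consonant
  'j' at position 3: consonant
  'i' at position 4: vowel (running total: 2)
  'd' at position 5: consonant
  'i' at position 6: vowel (running total: 3)
  'e' at position 7: vowel (running total: 4)
  'a' at position 8: vowel (running total: 5)
  'c' at position 9: consonant
Total vowels: 5

5


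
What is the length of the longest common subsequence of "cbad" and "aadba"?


LCS of "cbad" and "aadba"
DP table:
           a    a    d    b    a
      0    0    0    0    0    0
  c   0    0    0    0    0    0
  b   0    0    0    0    1    1
  a   0    1    1    1    1    2
  d   0    1    1    2    2    2
LCS length = dp[4][5] = 2

2


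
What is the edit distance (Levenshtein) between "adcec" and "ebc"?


Computing edit distance: "adcec" -> "ebc"
DP table:
           e    b    c
      0    1    2    3
  a   1    1    2    3
  d   2    2    2    3
  c   3    3    3    2
  e   4    3    4    3
  c   5    4    4    4
Edit distance = dp[5][3] = 4

4


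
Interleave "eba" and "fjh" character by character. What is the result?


Interleaving "eba" and "fjh":
  Position 0: 'e' from first, 'f' from second => "ef"
  Position 1: 'b' from first, 'j' from second => "bj"
  Position 2: 'a' from first, 'h' from second => "ah"
Result: efbjah

efbjah


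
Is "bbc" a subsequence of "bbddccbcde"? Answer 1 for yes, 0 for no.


Check if "bbc" is a subsequence of "bbddccbcde"
Greedy scan:
  Position 0 ('b'): matches sub[0] = 'b'
  Position 1 ('b'): matches sub[1] = 'b'
  Position 2 ('d'): no match needed
  Position 3 ('d'): no match needed
  Position 4 ('c'): matches sub[2] = 'c'
  Position 5 ('c'): no match needed
  Position 6 ('b'): no match needed
  Position 7 ('c'): no match needed
  Position 8 ('d'): no match needed
  Position 9 ('e'): no match needed
All 3 characters matched => is a subsequence

1


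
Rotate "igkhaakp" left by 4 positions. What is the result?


Input: "igkhaakp", rotate left by 4
First 4 characters: "igkh"
Remaining characters: "aakp"
Concatenate remaining + first: "aakp" + "igkh" = "aakpigkh"

aakpigkh


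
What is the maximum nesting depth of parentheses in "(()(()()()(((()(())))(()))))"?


Input: "(()(()()()(((()(())))(()))))"
Tracking depth:
  Position 0 '(': depth becomes 1
  Position 1 '(': depth becomes 2
  Position 2 ')': depth becomes 1
  Position 3 '(': depth becomes 2
  Position 4 '(': depth becomes 3
  Position 5 ')': depth becomes 2
  Position 6 '(': depth becomes 3
  Position 7 ')': depth becomes 2
  Position 8 '(': depth becomes 3
  Position 9 ')': depth becomes 2
  Position 10 '(': depth becomes 3
  Position 11 '(': depth becomes 4
  Position 12 '(': depth becomes 5
  Position 13 '(': depth becomes 6
  Position 14 ')': depth becomes 5
  Position 15 '(': depth becomes 6
  Position 16 '(': depth becomes 7
  Position 17 ')': depth becomes 6
  Position 18 ')': depth becomes 5
  Position 19 ')': depth becomes 4
  Position 20 ')': depth becomes 3
  Position 21 '(': depth becomes 4
  Position 22 '(': depth becomes 5
  Position 23 ')': depth becomes 4
  Position 24 ')': depth becomes 3
  Position 25 ')': depth becomes 2
  Position 26 ')': depth becomes 1
  Position 27 ')': depth becomes 0
Maximum depth reached: 7

7


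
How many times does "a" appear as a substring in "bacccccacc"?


Searching for "a" in "bacccccacc"
Scanning each position:
  Position 0: "b" => no
  Position 1: "a" => MATCH
  Position 2: "c" => no
  Position 3: "c" => no
  Position 4: "c" => no
  Position 5: "c" => no
  Position 6: "c" => no
  Position 7: "a" => MATCH
  Position 8: "c" => no
  Position 9: "c" => no
Total occurrences: 2

2


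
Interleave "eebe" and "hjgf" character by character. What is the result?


Interleaving "eebe" and "hjgf":
  Position 0: 'e' from first, 'h' from second => "eh"
  Position 1: 'e' from first, 'j' from second => "ej"
  Position 2: 'b' from first, 'g' from second => "bg"
  Position 3: 'e' from first, 'f' from second => "ef"
Result: ehejbgef

ehejbgef


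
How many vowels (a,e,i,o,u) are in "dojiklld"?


Input: dojiklld
Checking each character:
  'd' at position 0: consonant
  'o' at position 1: vowel (running total: 1)
  'j' at position 2: consonant
  'i' at position 3: vowel (running total: 2)
  'k' at position 4: consonant
  'l' at position 5: consonant
  'l' at position 6: consonant
  'd' at position 7: consonant
Total vowels: 2

2


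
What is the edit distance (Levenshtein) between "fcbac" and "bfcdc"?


Computing edit distance: "fcbac" -> "bfcdc"
DP table:
           b    f    c    d    c
      0    1    2    3    4    5
  f   1    1    1    2    3    4
  c   2    2    2    1    2    3
  b   3    2    3    2    2    3
  a   4    3    3    3    3    3
  c   5    4    4    3    4    3
Edit distance = dp[5][5] = 3

3


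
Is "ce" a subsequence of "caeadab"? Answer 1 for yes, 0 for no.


Check if "ce" is a subsequence of "caeadab"
Greedy scan:
  Position 0 ('c'): matches sub[0] = 'c'
  Position 1 ('a'): no match needed
  Position 2 ('e'): matches sub[1] = 'e'
  Position 3 ('a'): no match needed
  Position 4 ('d'): no match needed
  Position 5 ('a'): no match needed
  Position 6 ('b'): no match needed
All 2 characters matched => is a subsequence

1


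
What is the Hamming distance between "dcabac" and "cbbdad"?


Comparing "dcabac" and "cbbdad" position by position:
  Position 0: 'd' vs 'c' => differ
  Position 1: 'c' vs 'b' => differ
  Position 2: 'a' vs 'b' => differ
  Position 3: 'b' vs 'd' => differ
  Position 4: 'a' vs 'a' => same
  Position 5: 'c' vs 'd' => differ
Total differences (Hamming distance): 5

5


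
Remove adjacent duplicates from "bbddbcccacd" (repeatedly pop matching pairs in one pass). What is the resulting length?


Input: bbddbcccacd
Stack-based adjacent duplicate removal:
  Read 'b': push. Stack: b
  Read 'b': matches stack top 'b' => pop. Stack: (empty)
  Read 'd': push. Stack: d
  Read 'd': matches stack top 'd' => pop. Stack: (empty)
  Read 'b': push. Stack: b
  Read 'c': push. Stack: bc
  Read 'c': matches stack top 'c' => pop. Stack: b
  Read 'c': push. Stack: bc
  Read 'a': push. Stack: bca
  Read 'c': push. Stack: bcac
  Read 'd': push. Stack: bcacd
Final stack: "bcacd" (length 5)

5


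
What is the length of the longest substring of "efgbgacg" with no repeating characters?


Input: "efgbgacg"
Sliding window (track last position of each char):
  Position 0 ('e'): window [0,0] length 1 -- new best
  Position 1 ('f'): window [0,1] length 2 -- new best
  Position 2 ('g'): window [0,2] length 3 -- new best
  Position 3 ('b'): window [0,3] length 4 -- new best
  Position 4 ('g'): repeat (last at 2), move window start to 3
  Position 4 ('g'): window [3,4] length 2
  Position 5 ('a'): window [3,5] length 3
  Position 6 ('c'): window [3,6] length 4
  Position 7 ('g'): repeat (last at 4), move window start to 5
  Position 7 ('g'): window [5,7] length 3
Longest substring with no repeats: "efgb" with length 4

4


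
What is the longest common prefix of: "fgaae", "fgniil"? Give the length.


Words: fgaae, fgniil
  Position 0: all 'f' => match
  Position 1: all 'g' => match
  Position 2: ('a', 'n') => mismatch, stop
LCP = "fg" (length 2)

2


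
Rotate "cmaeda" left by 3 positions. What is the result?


Input: "cmaeda", rotate left by 3
First 3 characters: "cma"
Remaining characters: "eda"
Concatenate remaining + first: "eda" + "cma" = "edacma"

edacma


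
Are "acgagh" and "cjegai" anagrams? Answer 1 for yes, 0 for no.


Strings: "acgagh", "cjegai"
Sorted first:  aacggh
Sorted second: acegij
Differ at position 1: 'a' vs 'c' => not anagrams

0


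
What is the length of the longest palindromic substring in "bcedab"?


Input: "bcedab"
Checking substrings for palindromes:
  No multi-char palindromic substrings found
Longest palindromic substring: "b" with length 1

1


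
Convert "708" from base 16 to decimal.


Input: "708" in base 16
Positional expansion:
  Digit '7' (value 7) x 16^2 = 1792
  Digit '0' (value 0) x 16^1 = 0
  Digit '8' (value 8) x 16^0 = 8
Sum = 1800

1800


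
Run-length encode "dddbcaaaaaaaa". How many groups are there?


Input: dddbcaaaaaaaa
Scanning for consecutive runs:
  Group 1: 'd' x 3 (positions 0-2)
  Group 2: 'b' x 1 (positions 3-3)
  Group 3: 'c' x 1 (positions 4-4)
  Group 4: 'a' x 8 (positions 5-12)
Total groups: 4

4


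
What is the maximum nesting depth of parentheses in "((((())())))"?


Input: "((((())())))"
Tracking depth:
  Position 0 '(': depth becomes 1
  Position 1 '(': depth becomes 2
  Position 2 '(': depth becomes 3
  Position 3 '(': depth becomes 4
  Position 4 '(': depth becomes 5
  Position 5 ')': depth becomes 4
  Position 6 ')': depth becomes 3
  Position 7 '(': depth becomes 4
  Position 8 ')': depth becomes 3
  Position 9 ')': depth becomes 2
  Position 10 ')': depth becomes 1
  Position 11 ')': depth becomes 0
Maximum depth reached: 5

5


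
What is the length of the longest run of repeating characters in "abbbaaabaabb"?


Input: "abbbaaabaabb"
Scanning for longest run:
  Position 1 ('b'): new char, reset run to 1
  Position 2 ('b'): continues run of 'b', length=2
  Position 3 ('b'): continues run of 'b', length=3
  Position 4 ('a'): new char, reset run to 1
  Position 5 ('a'): continues run of 'a', length=2
  Position 6 ('a'): continues run of 'a', length=3
  Position 7 ('b'): new char, reset run to 1
  Position 8 ('a'): new char, reset run to 1
  Position 9 ('a'): continues run of 'a', length=2
  Position 10 ('b'): new char, reset run to 1
  Position 11 ('b'): continues run of 'b', length=2
Longest run: 'b' with length 3

3


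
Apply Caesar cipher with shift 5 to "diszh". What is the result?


Caesar cipher: shift "diszh" by 5
  'd' (pos 3) + 5 = pos 8 = 'i'
  'i' (pos 8) + 5 = pos 13 = 'n'
  's' (pos 18) + 5 = pos 23 = 'x'
  'z' (pos 25) + 5 = pos 4 = 'e'
  'h' (pos 7) + 5 = pos 12 = 'm'
Result: inxem

inxem


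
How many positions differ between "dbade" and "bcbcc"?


Comparing "dbade" and "bcbcc" position by position:
  Position 0: 'd' vs 'b' => DIFFER
  Position 1: 'b' vs 'c' => DIFFER
  Position 2: 'a' vs 'b' => DIFFER
  Position 3: 'd' vs 'c' => DIFFER
  Position 4: 'e' vs 'c' => DIFFER
Positions that differ: 5

5


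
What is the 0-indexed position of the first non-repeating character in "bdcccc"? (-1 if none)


Input: bdcccc
Character frequencies:
  'b': 1
  'c': 4
  'd': 1
Scanning left to right for freq == 1:
  Position 0 ('b'): unique! => answer = 0

0


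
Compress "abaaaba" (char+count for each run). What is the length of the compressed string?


Input: abaaaba
Runs:
  'a' x 1 => "a1"
  'b' x 1 => "b1"
  'a' x 3 => "a3"
  'b' x 1 => "b1"
  'a' x 1 => "a1"
Compressed: "a1b1a3b1a1"
Compressed length: 10

10


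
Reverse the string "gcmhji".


Input: gcmhji
Reading characters right to left:
  Position 5: 'i'
  Position 4: 'j'
  Position 3: 'h'
  Position 2: 'm'
  Position 1: 'c'
  Position 0: 'g'
Reversed: ijhmcg

ijhmcg


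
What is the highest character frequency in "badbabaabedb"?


Input: badbabaabedb
Character counts:
  'a': 4
  'b': 5
  'd': 2
  'e': 1
Maximum frequency: 5

5


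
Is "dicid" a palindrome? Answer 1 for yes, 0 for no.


Input: dicid
Reversed: dicid
  Compare pos 0 ('d') with pos 4 ('d'): match
  Compare pos 1 ('i') with pos 3 ('i'): match
Result: palindrome

1


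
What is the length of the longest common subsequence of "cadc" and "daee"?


LCS of "cadc" and "daee"
DP table:
           d    a    e    e
      0    0    0    0    0
  c   0    0    0    0    0
  a   0    0    1    1    1
  d   0    1    1    1    1
  c   0    1    1    1    1
LCS length = dp[4][4] = 1

1


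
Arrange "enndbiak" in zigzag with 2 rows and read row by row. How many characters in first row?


Zigzag "enndbiak" into 2 rows:
Placing characters:
  'e' => row 0
  'n' => row 1
  'n' => row 0
  'd' => row 1
  'b' => row 0
  'i' => row 1
  'a' => row 0
  'k' => row 1
Rows:
  Row 0: "enba"
  Row 1: "ndik"
First row length: 4

4


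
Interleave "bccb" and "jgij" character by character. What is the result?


Interleaving "bccb" and "jgij":
  Position 0: 'b' from first, 'j' from second => "bj"
  Position 1: 'c' from first, 'g' from second => "cg"
  Position 2: 'c' from first, 'i' from second => "ci"
  Position 3: 'b' from first, 'j' from second => "bj"
Result: bjcgcibj

bjcgcibj


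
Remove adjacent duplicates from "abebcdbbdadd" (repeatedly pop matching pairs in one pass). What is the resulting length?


Input: abebcdbbdadd
Stack-based adjacent duplicate removal:
  Read 'a': push. Stack: a
  Read 'b': push. Stack: ab
  Read 'e': push. Stack: abe
  Read 'b': push. Stack: abeb
  Read 'c': push. Stack: abebc
  Read 'd': push. Stack: abebcd
  Read 'b': push. Stack: abebcdb
  Read 'b': matches stack top 'b' => pop. Stack: abebcd
  Read 'd': matches stack top 'd' => pop. Stack: abebc
  Read 'a': push. Stack: abebca
  Read 'd': push. Stack: abebcad
  Read 'd': matches stack top 'd' => pop. Stack: abebca
Final stack: "abebca" (length 6)

6


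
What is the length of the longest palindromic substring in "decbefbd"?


Input: "decbefbd"
Checking substrings for palindromes:
  No multi-char palindromic substrings found
Longest palindromic substring: "d" with length 1

1


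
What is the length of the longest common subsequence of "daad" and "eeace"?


LCS of "daad" and "eeace"
DP table:
           e    e    a    c    e
      0    0    0    0    0    0
  d   0    0    0    0    0    0
  a   0    0    0    1    1    1
  a   0    0    0    1    1    1
  d   0    0    0    1    1    1
LCS length = dp[4][5] = 1

1


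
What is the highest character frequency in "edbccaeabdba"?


Input: edbccaeabdba
Character counts:
  'a': 3
  'b': 3
  'c': 2
  'd': 2
  'e': 2
Maximum frequency: 3

3


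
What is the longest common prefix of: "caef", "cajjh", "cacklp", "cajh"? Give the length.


Words: caef, cajjh, cacklp, cajh
  Position 0: all 'c' => match
  Position 1: all 'a' => match
  Position 2: ('e', 'j', 'c', 'j') => mismatch, stop
LCP = "ca" (length 2)

2


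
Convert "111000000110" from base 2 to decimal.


Input: "111000000110" in base 2
Positional expansion:
  Digit '1' (value 1) x 2^11 = 2048
  Digit '1' (value 1) x 2^10 = 1024
  Digit '1' (value 1) x 2^9 = 512
  Digit '0' (value 0) x 2^8 = 0
  Digit '0' (value 0) x 2^7 = 0
  Digit '0' (value 0) x 2^6 = 0
  Digit '0' (value 0) x 2^5 = 0
  Digit '0' (value 0) x 2^4 = 0
  Digit '0' (value 0) x 2^3 = 0
  Digit '1' (value 1) x 2^2 = 4
  Digit '1' (value 1) x 2^1 = 2
  Digit '0' (value 0) x 2^0 = 0
Sum = 3590

3590


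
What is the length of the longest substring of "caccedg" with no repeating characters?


Input: "caccedg"
Sliding window (track last position of each char):
  Position 0 ('c'): window [0,0] length 1 -- new best
  Position 1 ('a'): window [0,1] length 2 -- new best
  Position 2 ('c'): repeat (last at 0), move window start to 1
  Position 2 ('c'): window [1,2] length 2
  Position 3 ('c'): repeat (last at 2), move window start to 3
  Position 3 ('c'): window [3,3] length 1
  Position 4 ('e'): window [3,4] length 2
  Position 5 ('d'): window [3,5] length 3 -- new best
  Position 6 ('g'): window [3,6] length 4 -- new best
Longest substring with no repeats: "cedg" with length 4

4


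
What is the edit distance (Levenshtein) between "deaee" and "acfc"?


Computing edit distance: "deaee" -> "acfc"
DP table:
           a    c    f    c
      0    1    2    3    4
  d   1    1    2    3    4
  e   2    2    2    3    4
  a   3    2    3    3    4
  e   4    3    3    4    4
  e   5    4    4    4    5
Edit distance = dp[5][4] = 5

5


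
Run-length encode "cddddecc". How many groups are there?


Input: cddddecc
Scanning for consecutive runs:
  Group 1: 'c' x 1 (positions 0-0)
  Group 2: 'd' x 4 (positions 1-4)
  Group 3: 'e' x 1 (positions 5-5)
  Group 4: 'c' x 2 (positions 6-7)
Total groups: 4

4


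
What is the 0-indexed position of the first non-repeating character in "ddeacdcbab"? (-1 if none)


Input: ddeacdcbab
Character frequencies:
  'a': 2
  'b': 2
  'c': 2
  'd': 3
  'e': 1
Scanning left to right for freq == 1:
  Position 0 ('d'): freq=3, skip
  Position 1 ('d'): freq=3, skip
  Position 2 ('e'): unique! => answer = 2

2


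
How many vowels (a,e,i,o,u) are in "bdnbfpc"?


Input: bdnbfpc
Checking each character:
  'b' at position 0: consonant
  'd' at position 1: consonant
  'n' at position 2: consonant
  'b' at position 3: consonant
  'f' at position 4: consonant
  'p' at position 5: consonant
  'c' at position 6: consonant
Total vowels: 0

0


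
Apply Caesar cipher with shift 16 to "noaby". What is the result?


Caesar cipher: shift "noaby" by 16
  'n' (pos 13) + 16 = pos 3 = 'd'
  'o' (pos 14) + 16 = pos 4 = 'e'
  'a' (pos 0) + 16 = pos 16 = 'q'
  'b' (pos 1) + 16 = pos 17 = 'r'
  'y' (pos 24) + 16 = pos 14 = 'o'
Result: deqro

deqro


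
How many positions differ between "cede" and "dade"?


Comparing "cede" and "dade" position by position:
  Position 0: 'c' vs 'd' => DIFFER
  Position 1: 'e' vs 'a' => DIFFER
  Position 2: 'd' vs 'd' => same
  Position 3: 'e' vs 'e' => same
Positions that differ: 2

2
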